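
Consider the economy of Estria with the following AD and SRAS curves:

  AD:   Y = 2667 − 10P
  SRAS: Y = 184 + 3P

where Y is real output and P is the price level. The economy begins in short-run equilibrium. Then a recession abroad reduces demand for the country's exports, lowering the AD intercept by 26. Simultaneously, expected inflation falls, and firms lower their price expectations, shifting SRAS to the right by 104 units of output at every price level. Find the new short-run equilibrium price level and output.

P = 181, Y = 831

After both shocks: AD is Y = 2641 − 10P and SRAS is Y = 288 + 3P.
Setting them equal: 2353 = 13P, so P = 181.
Y = 2641 − 10·181 = 831.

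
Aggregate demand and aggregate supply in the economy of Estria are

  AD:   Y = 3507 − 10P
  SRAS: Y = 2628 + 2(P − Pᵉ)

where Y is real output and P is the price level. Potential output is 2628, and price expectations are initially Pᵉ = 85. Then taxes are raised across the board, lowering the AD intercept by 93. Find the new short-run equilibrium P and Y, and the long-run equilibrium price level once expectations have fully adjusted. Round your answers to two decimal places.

AD shifts left: new AD is Y = 3414 − 10P. With Pᵉ = 85, SRAS is Y = 2458 + 2P.
Short run: 3414 − 10P = 2458 + 2P gives 956 = 12P, so P = 79.67 and Y = 3414 − 10P = 2617.33.
Y = 2617.33 is below potential 2628; expectations adjust and SRAS shifts right until Y = 2628.
Long run: on the new AD curve, 2628 = 3414 − 10P gives P = 78.60.

Short run: P = 79.67, Y = 2617.33. Long run: P = 78.60.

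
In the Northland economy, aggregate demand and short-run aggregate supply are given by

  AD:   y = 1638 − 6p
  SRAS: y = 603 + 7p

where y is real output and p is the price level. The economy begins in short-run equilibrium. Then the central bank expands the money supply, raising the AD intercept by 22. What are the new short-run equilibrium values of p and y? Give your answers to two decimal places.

p = 81.31, y = 1172.15

This is a positive demand shock: AD shifts right.
New AD: y = 1660 − 6p.
Set AD = SRAS: 1660 − 6p = 603 + 7p, so 1057 = 13p and p = 81.31.
Substituting into AD, y = 1172.15.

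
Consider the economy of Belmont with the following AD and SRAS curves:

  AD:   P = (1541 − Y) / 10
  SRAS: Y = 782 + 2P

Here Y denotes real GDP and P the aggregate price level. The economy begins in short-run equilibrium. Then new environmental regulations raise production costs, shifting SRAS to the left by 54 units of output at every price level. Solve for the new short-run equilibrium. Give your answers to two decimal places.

This is a negative supply shock: SRAS shifts left.
New SRAS: Y = 728 + 2P.
Set AD = SRAS: 1541 − 10P = 728 + 2P, so 813 = 12P and P = 67.75.
Substituting into AD, Y = 863.50.

P = 67.75, Y = 863.50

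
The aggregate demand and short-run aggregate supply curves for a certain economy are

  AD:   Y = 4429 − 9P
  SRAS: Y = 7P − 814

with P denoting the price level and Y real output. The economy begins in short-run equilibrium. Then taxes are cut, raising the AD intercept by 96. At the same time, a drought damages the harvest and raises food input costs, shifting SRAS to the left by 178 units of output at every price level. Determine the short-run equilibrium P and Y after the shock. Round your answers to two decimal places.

P = 344.81, Y = 1421.69

After both shocks: AD is Y = 4525 − 9P and SRAS is Y = 7P − 992.
Setting them equal: 5517 = 16P, so P = 344.81.
Substituting into AD, Y = 1421.69.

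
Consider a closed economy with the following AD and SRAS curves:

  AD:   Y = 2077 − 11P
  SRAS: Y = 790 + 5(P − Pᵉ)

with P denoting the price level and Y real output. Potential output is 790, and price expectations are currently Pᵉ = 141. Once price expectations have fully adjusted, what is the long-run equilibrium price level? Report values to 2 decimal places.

Short run: with Pᵉ = 141, SRAS is Y = 85 + 5P. Setting AD = SRAS gives 1992 = 16P, so P = 124.50 and Y = 2077 − 11P = 707.50.
Output 707.50 is below potential 790, so over time expected prices fall and SRAS shifts right until Y returns to 790.
Long run: Y = 790 on the AD curve gives 790 = 2077 − 11P, so P = 117.00.

Long-run P = 117.00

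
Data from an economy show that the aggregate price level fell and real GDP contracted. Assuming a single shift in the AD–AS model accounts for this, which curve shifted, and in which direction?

AD shifted left

P fell and Y fell. An AD shift moves P and Y in the same direction; an SRAS shift moves them in opposite directions.
Here P and Y moved in the same direction, so the AD curve shifted.
Since Y fell, AD shifted left.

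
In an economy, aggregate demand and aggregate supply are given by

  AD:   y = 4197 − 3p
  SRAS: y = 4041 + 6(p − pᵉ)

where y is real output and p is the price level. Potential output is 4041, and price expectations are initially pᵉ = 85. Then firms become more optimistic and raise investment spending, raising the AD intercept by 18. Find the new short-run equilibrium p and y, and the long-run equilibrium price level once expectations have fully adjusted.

Short run: p = 76, y = 3987. Long run: p = 58.

AD shifts right: new AD is y = 4215 − 3p. With pᵉ = 85, SRAS is y = 3531 + 6p.
Short run: 4215 − 3p = 3531 + 6p gives 684 = 9p, so p = 76 and y = 4215 − 3·76 = 3987.
y = 3987 is below potential 4041; expectations adjust and SRAS shifts right until y = 4041.
Long run: on the new AD curve, 4041 = 4215 − 3p gives p = 58.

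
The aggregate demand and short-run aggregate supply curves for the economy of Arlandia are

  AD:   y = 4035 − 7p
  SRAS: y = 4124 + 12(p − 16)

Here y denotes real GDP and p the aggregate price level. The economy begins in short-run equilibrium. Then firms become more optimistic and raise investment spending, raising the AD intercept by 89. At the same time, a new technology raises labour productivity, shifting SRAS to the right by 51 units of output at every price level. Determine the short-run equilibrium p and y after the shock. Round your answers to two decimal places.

After both shocks: AD is y = 4124 − 7p and SRAS is y = 3983 + 12p.
Setting them equal: 141 = 19p, so p = 7.42.
Substituting into AD, y = 4072.05.

p = 7.42, y = 4072.05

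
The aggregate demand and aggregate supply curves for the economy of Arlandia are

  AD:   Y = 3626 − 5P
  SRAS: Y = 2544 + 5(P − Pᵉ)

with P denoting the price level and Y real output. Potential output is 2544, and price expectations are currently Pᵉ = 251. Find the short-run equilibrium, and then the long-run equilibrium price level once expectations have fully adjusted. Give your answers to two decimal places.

Short run: with Pᵉ = 251, SRAS is Y = 1289 + 5P. Setting AD = SRAS gives 2337 = 10P, so P = 233.70 and Y = 3626 − 5P = 2457.50.
Output 2457.50 is below potential 2544, so over time expected prices fall and SRAS shifts right until Y returns to 2544.
Long run: Y = 2544 on the AD curve gives 2544 = 3626 − 5P, so P = 216.40.

Short run: P = 233.70, Y = 2457.50. Long run: P = 216.40.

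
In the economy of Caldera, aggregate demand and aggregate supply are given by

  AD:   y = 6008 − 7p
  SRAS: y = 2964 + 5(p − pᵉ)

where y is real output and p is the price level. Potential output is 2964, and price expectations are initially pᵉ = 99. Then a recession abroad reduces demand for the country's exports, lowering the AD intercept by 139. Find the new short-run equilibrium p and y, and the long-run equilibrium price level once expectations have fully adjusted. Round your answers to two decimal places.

Short run: p = 283.33, y = 3885.67. Long run: p = 415.00.

AD shifts left: new AD is y = 5869 − 7p. With pᵉ = 99, SRAS is y = 2469 + 5p.
Short run: 5869 − 7p = 2469 + 5p gives 3400 = 12p, so p = 283.33 and y = 5869 − 7p = 3885.67.
y = 3885.67 is above potential 2964; expectations adjust and SRAS shifts left until y = 2964.
Long run: on the new AD curve, 2964 = 5869 − 7p gives p = 415.00.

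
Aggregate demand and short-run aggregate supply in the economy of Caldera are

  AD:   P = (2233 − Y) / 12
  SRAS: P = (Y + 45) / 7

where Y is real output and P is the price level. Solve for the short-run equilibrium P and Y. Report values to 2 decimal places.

P = 119.89, Y = 794.26

Rearrange AD to Y = 2233 − 12P.
Rearrange SRAS to Y = 7P − 45.
Set AD = SRAS: 2233 − 12P = 7P − 45, so 2278 = 19P and P = 119.89.
Substituting into AD, Y = 2233 − 12P = 794.26.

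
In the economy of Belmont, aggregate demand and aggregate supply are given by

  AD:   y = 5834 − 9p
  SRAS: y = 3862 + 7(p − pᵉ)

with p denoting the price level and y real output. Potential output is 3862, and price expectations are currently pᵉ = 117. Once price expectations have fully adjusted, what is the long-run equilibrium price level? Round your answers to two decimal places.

Long-run p = 219.11

Short run: with pᵉ = 117, SRAS is y = 3043 + 7p. Setting AD = SRAS gives 2791 = 16p, so p = 174.44 and y = 5834 − 9p = 4264.06.
Output 4264.06 is above potential 3862, so over time expected prices rise and SRAS shifts left until y returns to 3862.
Long run: y = 3862 on the AD curve gives 3862 = 5834 − 9p, so p = 219.11.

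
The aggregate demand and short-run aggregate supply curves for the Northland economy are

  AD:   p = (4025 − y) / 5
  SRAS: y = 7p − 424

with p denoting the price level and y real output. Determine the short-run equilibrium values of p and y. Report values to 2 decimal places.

Rearrange AD to y = 4025 − 5p.
Set AD = SRAS: 4025 − 5p = 7p − 424, so 4449 = 12p and p = 370.75.
Substituting into AD, y = 4025 − 5p = 2171.25.

p = 370.75, y = 2171.25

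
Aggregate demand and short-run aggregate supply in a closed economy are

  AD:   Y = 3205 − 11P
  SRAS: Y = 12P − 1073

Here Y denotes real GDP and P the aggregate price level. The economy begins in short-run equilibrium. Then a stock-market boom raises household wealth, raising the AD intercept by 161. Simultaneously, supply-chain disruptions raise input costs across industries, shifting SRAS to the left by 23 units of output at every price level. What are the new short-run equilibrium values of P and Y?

P = 194, Y = 1232

After both shocks: AD is Y = 3366 − 11P and SRAS is Y = 12P − 1096.
Setting them equal: 4462 = 23P, so P = 194.
Y = 3366 − 11·194 = 1232.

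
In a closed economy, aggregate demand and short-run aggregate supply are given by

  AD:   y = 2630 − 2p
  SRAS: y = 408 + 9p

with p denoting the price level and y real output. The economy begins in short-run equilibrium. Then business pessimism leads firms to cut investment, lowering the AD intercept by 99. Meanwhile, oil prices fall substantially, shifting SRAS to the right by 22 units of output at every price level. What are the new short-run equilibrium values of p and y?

After both shocks: AD is y = 2531 − 2p and SRAS is y = 430 + 9p.
Setting them equal: 2101 = 11p, so p = 191.
y = 2531 − 2·191 = 2149.

p = 191, y = 2149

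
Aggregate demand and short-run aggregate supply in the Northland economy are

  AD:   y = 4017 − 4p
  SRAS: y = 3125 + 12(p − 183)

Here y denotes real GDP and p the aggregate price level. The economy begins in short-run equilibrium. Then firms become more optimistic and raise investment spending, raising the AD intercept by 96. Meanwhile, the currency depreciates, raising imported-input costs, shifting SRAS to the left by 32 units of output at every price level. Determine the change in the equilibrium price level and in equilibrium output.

Δp = +8, Δy = +64

After both shocks: AD is y = 4113 − 4p and SRAS is y = 897 + 12p.
Setting them equal: 3216 = 16p, so p = 201.
y = 4113 − 4·201 = 3309.
Initially p = 193, y = 3245, so Δp = +8 and Δy = +64.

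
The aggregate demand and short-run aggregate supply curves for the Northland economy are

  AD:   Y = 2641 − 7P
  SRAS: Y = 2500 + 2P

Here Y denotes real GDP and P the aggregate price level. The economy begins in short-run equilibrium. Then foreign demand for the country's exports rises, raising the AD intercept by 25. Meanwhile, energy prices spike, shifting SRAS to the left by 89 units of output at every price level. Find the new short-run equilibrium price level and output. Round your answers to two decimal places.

After both shocks: AD is Y = 2666 − 7P and SRAS is Y = 2411 + 2P.
Setting them equal: 255 = 9P, so P = 28.33.
Substituting into AD, Y = 2467.67.

P = 28.33, Y = 2467.67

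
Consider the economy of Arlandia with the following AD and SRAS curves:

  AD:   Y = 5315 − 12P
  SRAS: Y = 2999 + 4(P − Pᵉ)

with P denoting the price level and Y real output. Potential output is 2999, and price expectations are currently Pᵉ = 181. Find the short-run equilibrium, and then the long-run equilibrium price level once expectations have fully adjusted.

Short run: with Pᵉ = 181, SRAS is Y = 2275 + 4P. Setting AD = SRAS gives 3040 = 16P, so P = 190 and Y = 5315 − 12·190 = 3035.
Output 3035 is above potential 2999, so over time expected prices rise and SRAS shifts left until Y returns to 2999.
Long run: Y = 2999 on the AD curve gives 2999 = 5315 − 12P, so P = 193.

Short run: P = 190, Y = 3035. Long run: P = 193.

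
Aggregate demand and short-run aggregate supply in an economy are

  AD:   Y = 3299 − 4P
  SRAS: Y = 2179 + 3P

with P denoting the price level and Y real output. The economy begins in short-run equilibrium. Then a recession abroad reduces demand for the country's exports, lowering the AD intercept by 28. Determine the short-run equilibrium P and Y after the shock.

P = 156, Y = 2647

This is a negative demand shock: AD shifts left.
New AD: Y = 3271 − 4P.
Set AD = SRAS: 3271 − 4P = 2179 + 3P, so 1092 = 7P and P = 156.
Y = 3271 − 4·156 = 2647.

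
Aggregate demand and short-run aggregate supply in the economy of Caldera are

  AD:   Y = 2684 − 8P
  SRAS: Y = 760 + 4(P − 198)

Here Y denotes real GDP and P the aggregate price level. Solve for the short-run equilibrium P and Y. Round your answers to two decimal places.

P = 226.33, Y = 873.33

Write SRAS as Y = 760 + 4P − 792 = 4P − 32.
Set AD = SRAS: 2684 − 8P = 4P − 32, so 2716 = 12P and P = 226.33.
Substituting into AD, Y = 2684 − 8P = 873.33.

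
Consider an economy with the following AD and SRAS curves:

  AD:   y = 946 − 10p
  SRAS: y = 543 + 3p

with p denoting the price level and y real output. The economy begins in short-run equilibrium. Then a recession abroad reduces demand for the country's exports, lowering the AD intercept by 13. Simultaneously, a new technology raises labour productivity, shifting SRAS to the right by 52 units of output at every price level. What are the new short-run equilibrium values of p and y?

After both shocks: AD is y = 933 − 10p and SRAS is y = 595 + 3p.
Setting them equal: 338 = 13p, so p = 26.
y = 933 − 10·26 = 673.

p = 26, y = 673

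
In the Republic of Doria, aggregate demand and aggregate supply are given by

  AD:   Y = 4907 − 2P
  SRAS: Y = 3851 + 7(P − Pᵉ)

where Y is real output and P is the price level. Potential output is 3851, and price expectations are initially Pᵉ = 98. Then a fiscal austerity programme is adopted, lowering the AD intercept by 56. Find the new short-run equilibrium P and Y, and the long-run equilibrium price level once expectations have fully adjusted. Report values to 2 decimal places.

AD shifts left: new AD is Y = 4851 − 2P. With Pᵉ = 98, SRAS is Y = 3165 + 7P.
Short run: 4851 − 2P = 3165 + 7P gives 1686 = 9P, so P = 187.33 and Y = 4851 − 2P = 4476.33.
Y = 4476.33 is above potential 3851; expectations adjust and SRAS shifts left until Y = 3851.
Long run: on the new AD curve, 3851 = 4851 − 2P gives P = 500.00.

Short run: P = 187.33, Y = 4476.33. Long run: P = 500.00.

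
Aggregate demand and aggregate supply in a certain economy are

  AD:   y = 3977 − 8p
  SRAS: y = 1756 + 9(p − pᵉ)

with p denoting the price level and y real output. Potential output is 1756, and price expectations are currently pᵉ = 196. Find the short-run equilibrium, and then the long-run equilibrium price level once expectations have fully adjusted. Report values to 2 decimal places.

Short run: with pᵉ = 196, SRAS is y = 9p − 8. Setting AD = SRAS gives 3985 = 17p, so p = 234.41 and y = 3977 − 8p = 2101.71.
Output 2101.71 is above potential 1756, so over time expected prices rise and SRAS shifts left until y returns to 1756.
Long run: y = 1756 on the AD curve gives 1756 = 3977 − 8p, so p = 277.63.

Short run: p = 234.41, y = 2101.71. Long run: p = 277.63.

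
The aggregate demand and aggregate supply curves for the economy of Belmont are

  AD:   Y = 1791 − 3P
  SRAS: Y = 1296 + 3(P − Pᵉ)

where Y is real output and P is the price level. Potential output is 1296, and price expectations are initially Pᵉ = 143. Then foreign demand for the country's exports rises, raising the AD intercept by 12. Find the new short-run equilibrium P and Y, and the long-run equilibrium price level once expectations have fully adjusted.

Short run: P = 156, Y = 1335. Long run: P = 169.

AD shifts right: new AD is Y = 1803 − 3P. With Pᵉ = 143, SRAS is Y = 867 + 3P.
Short run: 1803 − 3P = 867 + 3P gives 936 = 6P, so P = 156 and Y = 1803 − 3·156 = 1335.
Y = 1335 is above potential 1296; expectations adjust and SRAS shifts left until Y = 1296.
Long run: on the new AD curve, 1296 = 1803 − 3P gives P = 169.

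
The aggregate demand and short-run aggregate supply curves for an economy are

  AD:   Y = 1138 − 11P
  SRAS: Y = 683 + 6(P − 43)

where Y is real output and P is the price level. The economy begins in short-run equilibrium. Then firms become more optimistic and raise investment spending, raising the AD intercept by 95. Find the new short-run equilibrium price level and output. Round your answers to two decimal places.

This is a positive demand shock: AD shifts right.
New AD: Y = 1233 − 11P.
SRAS can be written Y = 425 + 6P.
Set AD = SRAS: 1233 − 11P = 425 + 6P, so 808 = 17P and P = 47.53.
Substituting into AD, Y = 710.18.

P = 47.53, Y = 710.18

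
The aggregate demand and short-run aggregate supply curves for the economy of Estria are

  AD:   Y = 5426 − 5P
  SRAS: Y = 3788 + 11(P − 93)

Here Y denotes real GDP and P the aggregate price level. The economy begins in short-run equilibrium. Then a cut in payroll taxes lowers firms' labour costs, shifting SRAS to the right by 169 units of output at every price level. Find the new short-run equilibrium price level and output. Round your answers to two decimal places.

This is a positive supply shock: SRAS shifts right.
New SRAS: Y = 2934 + 11P.
Set AD = SRAS: 5426 − 5P = 2934 + 11P, so 2492 = 16P and P = 155.75.
Substituting into AD, Y = 4647.25.

P = 155.75, Y = 4647.25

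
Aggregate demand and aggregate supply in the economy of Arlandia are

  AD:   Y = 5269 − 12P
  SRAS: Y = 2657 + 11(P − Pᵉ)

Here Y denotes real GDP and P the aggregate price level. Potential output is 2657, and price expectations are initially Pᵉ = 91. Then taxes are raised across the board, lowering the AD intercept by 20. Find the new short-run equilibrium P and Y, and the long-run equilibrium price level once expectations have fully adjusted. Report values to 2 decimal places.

Short run: P = 156.22, Y = 3374.39. Long run: P = 216.00.

AD shifts left: new AD is Y = 5249 − 12P. With Pᵉ = 91, SRAS is Y = 1656 + 11P.
Short run: 5249 − 12P = 1656 + 11P gives 3593 = 23P, so P = 156.22 and Y = 5249 − 12P = 3374.39.
Y = 3374.39 is above potential 2657; expectations adjust and SRAS shifts left until Y = 2657.
Long run: on the new AD curve, 2657 = 5249 − 12P gives P = 216.00.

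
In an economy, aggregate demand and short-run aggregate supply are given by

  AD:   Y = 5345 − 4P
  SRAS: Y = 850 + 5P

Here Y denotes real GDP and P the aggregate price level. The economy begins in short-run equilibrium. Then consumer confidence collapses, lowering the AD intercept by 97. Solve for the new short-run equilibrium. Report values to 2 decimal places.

This is a negative demand shock: AD shifts left.
New AD: Y = 5248 − 4P.
Set AD = SRAS: 5248 − 4P = 850 + 5P, so 4398 = 9P and P = 488.67.
Substituting into AD, Y = 3293.33.

P = 488.67, Y = 3293.33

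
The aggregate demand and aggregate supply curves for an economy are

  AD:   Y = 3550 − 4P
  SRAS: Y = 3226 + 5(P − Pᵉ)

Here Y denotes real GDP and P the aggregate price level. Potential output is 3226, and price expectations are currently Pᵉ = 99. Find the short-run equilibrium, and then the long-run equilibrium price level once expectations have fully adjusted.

Short run: with Pᵉ = 99, SRAS is Y = 2731 + 5P. Setting AD = SRAS gives 819 = 9P, so P = 91 and Y = 3550 − 4·91 = 3186.
Output 3186 is below potential 3226, so over time expected prices fall and SRAS shifts right until Y returns to 3226.
Long run: Y = 3226 on the AD curve gives 3226 = 3550 − 4P, so P = 81.

Short run: P = 91, Y = 3186. Long run: P = 81.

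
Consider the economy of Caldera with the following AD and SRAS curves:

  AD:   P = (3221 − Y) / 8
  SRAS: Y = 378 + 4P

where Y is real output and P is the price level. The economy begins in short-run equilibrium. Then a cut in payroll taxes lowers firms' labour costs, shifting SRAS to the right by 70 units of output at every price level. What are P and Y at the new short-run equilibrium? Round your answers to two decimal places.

P = 231.08, Y = 1372.33

This is a positive supply shock: SRAS shifts right.
New SRAS: Y = 448 + 4P.
Set AD = SRAS: 3221 − 8P = 448 + 4P, so 2773 = 12P and P = 231.08.
Substituting into AD, Y = 1372.33.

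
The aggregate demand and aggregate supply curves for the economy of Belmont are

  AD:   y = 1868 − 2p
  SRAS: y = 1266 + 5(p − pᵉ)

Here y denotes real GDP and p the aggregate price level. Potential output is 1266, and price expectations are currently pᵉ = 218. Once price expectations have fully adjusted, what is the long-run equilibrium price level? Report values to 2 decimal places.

Long-run p = 301.00

Short run: with pᵉ = 218, SRAS is y = 176 + 5p. Setting AD = SRAS gives 1692 = 7p, so p = 241.71 and y = 1868 − 2p = 1384.57.
Output 1384.57 is above potential 1266, so over time expected prices rise and SRAS shifts left until y returns to 1266.
Long run: y = 1266 on the AD curve gives 1266 = 1868 − 2p, so p = 301.00.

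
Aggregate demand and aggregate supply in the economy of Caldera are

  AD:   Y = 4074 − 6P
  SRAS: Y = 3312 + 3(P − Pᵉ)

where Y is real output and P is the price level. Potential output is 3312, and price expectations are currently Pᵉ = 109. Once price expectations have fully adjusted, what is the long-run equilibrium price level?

Short run: with Pᵉ = 109, SRAS is Y = 2985 + 3P. Setting AD = SRAS gives 1089 = 9P, so P = 121 and Y = 4074 − 6·121 = 3348.
Output 3348 is above potential 3312, so over time expected prices rise and SRAS shifts left until Y returns to 3312.
Long run: Y = 3312 on the AD curve gives 3312 = 4074 − 6P, so P = 127.

Long-run P = 127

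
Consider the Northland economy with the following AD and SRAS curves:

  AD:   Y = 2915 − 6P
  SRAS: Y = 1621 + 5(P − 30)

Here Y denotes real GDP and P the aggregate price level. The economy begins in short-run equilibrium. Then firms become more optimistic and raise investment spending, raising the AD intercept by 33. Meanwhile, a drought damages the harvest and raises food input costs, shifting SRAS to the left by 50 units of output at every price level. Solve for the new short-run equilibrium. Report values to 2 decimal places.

After both shocks: AD is Y = 2948 − 6P and SRAS is Y = 1421 + 5P.
Setting them equal: 1527 = 11P, so P = 138.82.
Substituting into AD, Y = 2115.09.

P = 138.82, Y = 2115.09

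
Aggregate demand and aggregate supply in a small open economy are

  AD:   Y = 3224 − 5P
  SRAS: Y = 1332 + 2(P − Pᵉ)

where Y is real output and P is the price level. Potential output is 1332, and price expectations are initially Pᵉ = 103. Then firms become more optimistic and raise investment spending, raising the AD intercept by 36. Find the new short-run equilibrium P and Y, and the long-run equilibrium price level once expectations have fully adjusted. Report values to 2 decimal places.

AD shifts right: new AD is Y = 3260 − 5P. With Pᵉ = 103, SRAS is Y = 1126 + 2P.
Short run: 3260 − 5P = 1126 + 2P gives 2134 = 7P, so P = 304.86 and Y = 3260 − 5P = 1735.71.
Y = 1735.71 is above potential 1332; expectations adjust and SRAS shifts left until Y = 1332.
Long run: on the new AD curve, 1332 = 3260 − 5P gives P = 385.60.

Short run: P = 304.86, Y = 1735.71. Long run: P = 385.60.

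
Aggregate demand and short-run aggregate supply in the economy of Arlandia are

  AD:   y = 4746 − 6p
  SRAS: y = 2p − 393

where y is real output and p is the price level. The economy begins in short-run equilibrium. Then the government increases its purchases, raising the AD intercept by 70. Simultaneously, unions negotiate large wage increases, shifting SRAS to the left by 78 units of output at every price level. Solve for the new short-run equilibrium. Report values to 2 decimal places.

After both shocks: AD is y = 4816 − 6p and SRAS is y = 2p − 471.
Setting them equal: 5287 = 8p, so p = 660.88.
Substituting into AD, y = 850.75.

p = 660.88, y = 850.75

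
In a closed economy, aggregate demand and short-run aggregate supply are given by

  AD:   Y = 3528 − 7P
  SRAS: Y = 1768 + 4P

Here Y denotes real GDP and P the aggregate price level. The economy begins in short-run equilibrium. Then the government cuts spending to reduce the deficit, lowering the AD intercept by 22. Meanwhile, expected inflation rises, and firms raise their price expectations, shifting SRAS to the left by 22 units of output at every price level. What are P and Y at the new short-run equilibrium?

P = 160, Y = 2386

After both shocks: AD is Y = 3506 − 7P and SRAS is Y = 1746 + 4P.
Setting them equal: 1760 = 11P, so P = 160.
Y = 3506 − 7·160 = 2386.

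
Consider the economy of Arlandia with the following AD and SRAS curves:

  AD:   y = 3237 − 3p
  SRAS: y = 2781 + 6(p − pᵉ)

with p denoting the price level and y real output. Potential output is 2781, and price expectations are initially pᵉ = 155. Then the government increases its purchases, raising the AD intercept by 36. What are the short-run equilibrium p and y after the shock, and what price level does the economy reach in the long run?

Short run: p = 158, y = 2799. Long run: p = 164.

AD shifts right: new AD is y = 3273 − 3p. With pᵉ = 155, SRAS is y = 1851 + 6p.
Short run: 3273 − 3p = 1851 + 6p gives 1422 = 9p, so p = 158 and y = 3273 − 3·158 = 2799.
y = 2799 is above potential 2781; expectations adjust and SRAS shifts left until y = 2781.
Long run: on the new AD curve, 2781 = 3273 − 3p gives p = 164.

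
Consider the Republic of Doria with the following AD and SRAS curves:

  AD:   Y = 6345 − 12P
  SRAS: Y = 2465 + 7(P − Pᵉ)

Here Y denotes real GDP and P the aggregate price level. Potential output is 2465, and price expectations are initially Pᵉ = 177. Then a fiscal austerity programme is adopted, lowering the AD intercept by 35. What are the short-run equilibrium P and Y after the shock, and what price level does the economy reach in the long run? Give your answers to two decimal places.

Short run: P = 267.58, Y = 3099.05. Long run: P = 320.42.

AD shifts left: new AD is Y = 6310 − 12P. With Pᵉ = 177, SRAS is Y = 1226 + 7P.
Short run: 6310 − 12P = 1226 + 7P gives 5084 = 19P, so P = 267.58 and Y = 6310 − 12P = 3099.05.
Y = 3099.05 is above potential 2465; expectations adjust and SRAS shifts left until Y = 2465.
Long run: on the new AD curve, 2465 = 6310 − 12P gives P = 320.42.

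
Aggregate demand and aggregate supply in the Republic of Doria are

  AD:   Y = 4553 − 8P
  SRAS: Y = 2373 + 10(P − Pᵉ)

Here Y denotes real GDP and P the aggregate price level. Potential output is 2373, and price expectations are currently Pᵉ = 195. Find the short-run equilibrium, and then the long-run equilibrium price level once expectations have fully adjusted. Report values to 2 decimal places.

Short run: with Pᵉ = 195, SRAS is Y = 423 + 10P. Setting AD = SRAS gives 4130 = 18P, so P = 229.44 and Y = 4553 − 8P = 2717.44.
Output 2717.44 is above potential 2373, so over time expected prices rise and SRAS shifts left until Y returns to 2373.
Long run: Y = 2373 on the AD curve gives 2373 = 4553 − 8P, so P = 272.50.

Short run: P = 229.44, Y = 2717.44. Long run: P = 272.50.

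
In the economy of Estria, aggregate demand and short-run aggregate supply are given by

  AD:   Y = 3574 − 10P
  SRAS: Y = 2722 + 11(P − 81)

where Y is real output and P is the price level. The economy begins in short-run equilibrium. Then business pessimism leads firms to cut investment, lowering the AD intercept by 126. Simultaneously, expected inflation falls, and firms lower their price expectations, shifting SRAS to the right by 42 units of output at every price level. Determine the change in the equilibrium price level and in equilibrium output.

After both shocks: AD is Y = 3448 − 10P and SRAS is Y = 1873 + 11P.
Setting them equal: 1575 = 21P, so P = 75.
Y = 3448 − 10·75 = 2698.
Initially P = 83, Y = 2744, so ΔP = -8 and ΔY = -46.

ΔP = -8, ΔY = -46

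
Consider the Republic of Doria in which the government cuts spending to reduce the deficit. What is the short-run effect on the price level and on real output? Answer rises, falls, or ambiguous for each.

This is a negative demand shock: AD shifts left.
Moving along the upward-sloping SRAS curve, P falls and Y falls.

Price level: falls; output: falls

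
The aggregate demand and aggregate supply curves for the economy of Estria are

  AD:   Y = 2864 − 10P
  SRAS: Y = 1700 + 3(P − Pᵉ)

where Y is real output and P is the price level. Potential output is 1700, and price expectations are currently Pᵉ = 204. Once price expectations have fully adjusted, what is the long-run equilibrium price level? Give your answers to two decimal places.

Short run: with Pᵉ = 204, SRAS is Y = 1088 + 3P. Setting AD = SRAS gives 1776 = 13P, so P = 136.62 and Y = 2864 − 10P = 1497.85.
Output 1497.85 is below potential 1700, so over time expected prices fall and SRAS shifts right until Y returns to 1700.
Long run: Y = 1700 on the AD curve gives 1700 = 2864 − 10P, so P = 116.40.

Long-run P = 116.40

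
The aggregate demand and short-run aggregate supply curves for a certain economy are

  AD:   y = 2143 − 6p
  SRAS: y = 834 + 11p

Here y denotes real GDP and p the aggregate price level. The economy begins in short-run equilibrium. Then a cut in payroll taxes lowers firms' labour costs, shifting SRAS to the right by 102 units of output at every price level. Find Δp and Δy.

This is a positive supply shock: SRAS shifts right.
New SRAS: y = 936 + 11p.
Set AD = SRAS: 2143 − 6p = 936 + 11p, so 1207 = 17p and p = 71.
y = 2143 − 6·71 = 1717.
Initially p = 77, y = 1681, so Δp = -6 and Δy = +36.

Δp = -6, Δy = +36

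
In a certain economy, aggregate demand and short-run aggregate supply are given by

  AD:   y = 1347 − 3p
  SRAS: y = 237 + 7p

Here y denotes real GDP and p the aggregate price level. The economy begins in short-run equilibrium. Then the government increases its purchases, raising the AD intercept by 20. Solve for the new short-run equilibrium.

This is a positive demand shock: AD shifts right.
New AD: y = 1367 − 3p.
Set AD = SRAS: 1367 − 3p = 237 + 7p, so 1130 = 10p and p = 113.
y = 1367 − 3·113 = 1028.

p = 113, y = 1028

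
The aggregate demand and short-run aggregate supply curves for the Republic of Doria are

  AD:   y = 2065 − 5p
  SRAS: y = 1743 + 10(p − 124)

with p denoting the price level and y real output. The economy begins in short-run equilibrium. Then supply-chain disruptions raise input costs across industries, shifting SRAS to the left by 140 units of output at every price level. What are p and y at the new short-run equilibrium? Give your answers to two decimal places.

This is a negative supply shock: SRAS shifts left.
New SRAS: y = 363 + 10p.
Set AD = SRAS: 2065 − 5p = 363 + 10p, so 1702 = 15p and p = 113.47.
Substituting into AD, y = 1497.67.

p = 113.47, y = 1497.67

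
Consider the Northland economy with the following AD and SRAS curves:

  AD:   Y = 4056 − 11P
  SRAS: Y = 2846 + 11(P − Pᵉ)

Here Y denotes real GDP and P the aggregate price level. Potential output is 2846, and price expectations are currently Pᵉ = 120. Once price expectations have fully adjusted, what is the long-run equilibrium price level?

Short run: with Pᵉ = 120, SRAS is Y = 1526 + 11P. Setting AD = SRAS gives 2530 = 22P, so P = 115 and Y = 4056 − 11·115 = 2791.
Output 2791 is below potential 2846, so over time expected prices fall and SRAS shifts right until Y returns to 2846.
Long run: Y = 2846 on the AD curve gives 2846 = 4056 − 11P, so P = 110.

Long-run P = 110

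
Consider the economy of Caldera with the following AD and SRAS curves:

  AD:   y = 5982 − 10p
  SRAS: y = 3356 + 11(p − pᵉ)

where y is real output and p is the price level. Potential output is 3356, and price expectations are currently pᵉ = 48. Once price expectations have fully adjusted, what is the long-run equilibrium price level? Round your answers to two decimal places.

Long-run p = 262.60

Short run: with pᵉ = 48, SRAS is y = 2828 + 11p. Setting AD = SRAS gives 3154 = 21p, so p = 150.19 and y = 5982 − 10p = 4480.10.
Output 4480.10 is above potential 3356, so over time expected prices rise and SRAS shifts left until y returns to 3356.
Long run: y = 3356 on the AD curve gives 3356 = 5982 − 10p, so p = 262.60.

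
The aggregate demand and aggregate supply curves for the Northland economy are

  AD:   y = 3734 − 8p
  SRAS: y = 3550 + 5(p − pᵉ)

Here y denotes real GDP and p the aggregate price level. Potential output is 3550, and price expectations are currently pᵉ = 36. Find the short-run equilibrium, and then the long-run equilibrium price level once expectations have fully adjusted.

Short run: with pᵉ = 36, SRAS is y = 3370 + 5p. Setting AD = SRAS gives 364 = 13p, so p = 28 and y = 3734 − 8·28 = 3510.
Output 3510 is below potential 3550, so over time expected prices fall and SRAS shifts right until y returns to 3550.
Long run: y = 3550 on the AD curve gives 3550 = 3734 − 8p, so p = 23.

Short run: p = 28, y = 3510. Long run: p = 23.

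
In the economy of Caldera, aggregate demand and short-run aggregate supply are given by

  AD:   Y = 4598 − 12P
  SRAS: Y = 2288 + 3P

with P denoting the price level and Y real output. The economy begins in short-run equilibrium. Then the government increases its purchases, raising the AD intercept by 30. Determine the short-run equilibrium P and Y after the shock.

This is a positive demand shock: AD shifts right.
New AD: Y = 4628 − 12P.
Set AD = SRAS: 4628 − 12P = 2288 + 3P, so 2340 = 15P and P = 156.
Y = 4628 − 12·156 = 2756.

P = 156, Y = 2756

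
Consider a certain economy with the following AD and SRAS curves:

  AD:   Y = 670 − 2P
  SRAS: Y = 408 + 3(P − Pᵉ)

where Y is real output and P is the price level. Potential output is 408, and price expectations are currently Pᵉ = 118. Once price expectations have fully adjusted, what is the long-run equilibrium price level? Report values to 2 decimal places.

Long-run P = 131.00

Short run: with Pᵉ = 118, SRAS is Y = 54 + 3P. Setting AD = SRAS gives 616 = 5P, so P = 123.20 and Y = 670 − 2P = 423.60.
Output 423.60 is above potential 408, so over time expected prices rise and SRAS shifts left until Y returns to 408.
Long run: Y = 408 on the AD curve gives 408 = 670 − 2P, so P = 131.00.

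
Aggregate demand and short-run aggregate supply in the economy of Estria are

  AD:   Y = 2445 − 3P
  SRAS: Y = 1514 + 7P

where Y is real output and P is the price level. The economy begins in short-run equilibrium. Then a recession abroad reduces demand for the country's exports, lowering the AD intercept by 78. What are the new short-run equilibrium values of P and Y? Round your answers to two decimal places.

P = 85.30, Y = 2111.10

This is a negative demand shock: AD shifts left.
New AD: Y = 2367 − 3P.
Set AD = SRAS: 2367 − 3P = 1514 + 7P, so 853 = 10P and P = 85.30.
Substituting into AD, Y = 2111.10.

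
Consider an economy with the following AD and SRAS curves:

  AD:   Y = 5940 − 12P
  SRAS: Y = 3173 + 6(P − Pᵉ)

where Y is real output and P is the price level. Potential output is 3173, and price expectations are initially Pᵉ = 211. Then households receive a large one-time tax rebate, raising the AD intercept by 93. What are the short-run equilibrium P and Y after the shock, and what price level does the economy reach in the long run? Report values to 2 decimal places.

AD shifts right: new AD is Y = 6033 − 12P. With Pᵉ = 211, SRAS is Y = 1907 + 6P.
Short run: 6033 − 12P = 1907 + 6P gives 4126 = 18P, so P = 229.22 and Y = 6033 − 12P = 3282.33.
Y = 3282.33 is above potential 3173; expectations adjust and SRAS shifts left until Y = 3173.
Long run: on the new AD curve, 3173 = 6033 − 12P gives P = 238.33.

Short run: P = 229.22, Y = 3282.33. Long run: P = 238.33.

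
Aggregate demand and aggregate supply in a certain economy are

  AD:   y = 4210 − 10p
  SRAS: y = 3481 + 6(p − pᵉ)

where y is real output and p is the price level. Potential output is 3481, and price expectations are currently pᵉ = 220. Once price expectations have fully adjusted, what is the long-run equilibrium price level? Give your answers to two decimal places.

Long-run p = 72.90

Short run: with pᵉ = 220, SRAS is y = 2161 + 6p. Setting AD = SRAS gives 2049 = 16p, so p = 128.06 and y = 4210 − 10p = 2929.38.
Output 2929.38 is below potential 3481, so over time expected prices fall and SRAS shifts right until y returns to 3481.
Long run: y = 3481 on the AD curve gives 3481 = 4210 − 10p, so p = 72.90.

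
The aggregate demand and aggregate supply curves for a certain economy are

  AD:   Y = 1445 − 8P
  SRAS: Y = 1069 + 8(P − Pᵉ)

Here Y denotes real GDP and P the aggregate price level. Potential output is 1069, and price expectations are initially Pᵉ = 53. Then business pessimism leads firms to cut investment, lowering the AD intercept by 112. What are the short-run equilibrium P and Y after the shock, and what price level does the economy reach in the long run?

AD shifts left: new AD is Y = 1333 − 8P. With Pᵉ = 53, SRAS is Y = 645 + 8P.
Short run: 1333 − 8P = 645 + 8P gives 688 = 16P, so P = 43 and Y = 1333 − 8·43 = 989.
Y = 989 is below potential 1069; expectations adjust and SRAS shifts right until Y = 1069.
Long run: on the new AD curve, 1069 = 1333 − 8P gives P = 33.

Short run: P = 43, Y = 989. Long run: P = 33.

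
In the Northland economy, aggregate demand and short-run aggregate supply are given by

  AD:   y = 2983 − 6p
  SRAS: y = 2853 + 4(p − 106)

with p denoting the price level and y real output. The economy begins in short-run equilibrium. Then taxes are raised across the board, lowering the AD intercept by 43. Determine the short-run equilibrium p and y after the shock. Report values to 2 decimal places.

This is a negative demand shock: AD shifts left.
New AD: y = 2940 − 6p.
SRAS can be written y = 2429 + 4p.
Set AD = SRAS: 2940 − 6p = 2429 + 4p, so 511 = 10p and p = 51.10.
Substituting into AD, y = 2633.40.

p = 51.10, y = 2633.40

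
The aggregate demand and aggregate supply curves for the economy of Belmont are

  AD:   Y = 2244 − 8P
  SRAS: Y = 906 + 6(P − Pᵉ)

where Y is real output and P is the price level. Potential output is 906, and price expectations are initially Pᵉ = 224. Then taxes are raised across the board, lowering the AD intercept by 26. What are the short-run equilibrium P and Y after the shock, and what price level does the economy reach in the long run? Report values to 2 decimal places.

AD shifts left: new AD is Y = 2218 − 8P. With Pᵉ = 224, SRAS is Y = 6P − 438.
Short run: 2218 − 8P = 6P − 438 gives 2656 = 14P, so P = 189.71 and Y = 2218 − 8P = 700.29.
Y = 700.29 is below potential 906; expectations adjust and SRAS shifts right until Y = 906.
Long run: on the new AD curve, 906 = 2218 − 8P gives P = 164.00.

Short run: P = 189.71, Y = 700.29. Long run: P = 164.00.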